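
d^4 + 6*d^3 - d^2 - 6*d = d*(d - 1)*(d + 1)*(d + 6)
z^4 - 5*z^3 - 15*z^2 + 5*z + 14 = (z - 7)*(z - 1)*(z + 1)*(z + 2)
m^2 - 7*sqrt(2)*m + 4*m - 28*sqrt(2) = (m + 4)*(m - 7*sqrt(2))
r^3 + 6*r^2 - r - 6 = (r - 1)*(r + 1)*(r + 6)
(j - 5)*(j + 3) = j^2 - 2*j - 15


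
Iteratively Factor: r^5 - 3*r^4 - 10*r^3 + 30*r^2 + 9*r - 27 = (r - 3)*(r^4 - 10*r^2 + 9) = (r - 3)*(r + 1)*(r^3 - r^2 - 9*r + 9) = (r - 3)*(r + 1)*(r + 3)*(r^2 - 4*r + 3) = (r - 3)^2*(r + 1)*(r + 3)*(r - 1)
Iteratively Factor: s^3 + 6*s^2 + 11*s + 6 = (s + 2)*(s^2 + 4*s + 3) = (s + 2)*(s + 3)*(s + 1)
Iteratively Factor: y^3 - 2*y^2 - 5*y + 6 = (y - 3)*(y^2 + y - 2) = (y - 3)*(y + 2)*(y - 1)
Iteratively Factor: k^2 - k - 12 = (k - 4)*(k + 3)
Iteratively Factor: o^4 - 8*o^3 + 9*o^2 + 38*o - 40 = (o - 5)*(o^3 - 3*o^2 - 6*o + 8) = (o - 5)*(o + 2)*(o^2 - 5*o + 4) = (o - 5)*(o - 4)*(o + 2)*(o - 1)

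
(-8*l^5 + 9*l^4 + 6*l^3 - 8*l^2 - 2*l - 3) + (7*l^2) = -8*l^5 + 9*l^4 + 6*l^3 - l^2 - 2*l - 3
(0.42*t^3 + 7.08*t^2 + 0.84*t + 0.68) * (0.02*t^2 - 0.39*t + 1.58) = 0.0084*t^5 - 0.0222*t^4 - 2.0808*t^3 + 10.8724*t^2 + 1.062*t + 1.0744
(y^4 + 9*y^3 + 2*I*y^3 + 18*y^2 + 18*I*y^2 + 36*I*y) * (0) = 0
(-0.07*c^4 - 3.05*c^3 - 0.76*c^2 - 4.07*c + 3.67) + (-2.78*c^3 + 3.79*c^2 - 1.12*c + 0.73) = -0.07*c^4 - 5.83*c^3 + 3.03*c^2 - 5.19*c + 4.4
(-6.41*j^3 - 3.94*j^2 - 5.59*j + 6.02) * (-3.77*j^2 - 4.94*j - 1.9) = 24.1657*j^5 + 46.5192*j^4 + 52.7169*j^3 + 12.4052*j^2 - 19.1178*j - 11.438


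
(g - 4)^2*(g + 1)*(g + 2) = g^4 - 5*g^3 - 6*g^2 + 32*g + 32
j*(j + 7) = j^2 + 7*j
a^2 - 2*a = a*(a - 2)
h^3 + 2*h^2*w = h^2*(h + 2*w)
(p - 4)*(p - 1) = p^2 - 5*p + 4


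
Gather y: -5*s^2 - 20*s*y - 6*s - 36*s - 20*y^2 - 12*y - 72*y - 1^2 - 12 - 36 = -5*s^2 - 42*s - 20*y^2 + y*(-20*s - 84) - 49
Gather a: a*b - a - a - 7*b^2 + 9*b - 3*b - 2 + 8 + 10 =a*(b - 2) - 7*b^2 + 6*b + 16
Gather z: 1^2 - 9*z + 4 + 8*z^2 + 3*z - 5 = 8*z^2 - 6*z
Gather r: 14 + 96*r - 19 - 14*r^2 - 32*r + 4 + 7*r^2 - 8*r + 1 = -7*r^2 + 56*r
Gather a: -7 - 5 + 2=-10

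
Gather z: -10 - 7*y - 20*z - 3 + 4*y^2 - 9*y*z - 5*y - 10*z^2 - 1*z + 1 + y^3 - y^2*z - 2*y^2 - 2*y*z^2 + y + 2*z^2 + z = y^3 + 2*y^2 - 11*y + z^2*(-2*y - 8) + z*(-y^2 - 9*y - 20) - 12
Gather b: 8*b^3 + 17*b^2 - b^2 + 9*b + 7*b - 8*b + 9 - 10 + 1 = 8*b^3 + 16*b^2 + 8*b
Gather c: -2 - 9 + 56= 45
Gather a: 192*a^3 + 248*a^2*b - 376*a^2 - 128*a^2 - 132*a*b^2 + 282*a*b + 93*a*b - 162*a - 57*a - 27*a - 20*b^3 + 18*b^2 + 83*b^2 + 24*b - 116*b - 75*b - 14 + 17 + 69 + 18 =192*a^3 + a^2*(248*b - 504) + a*(-132*b^2 + 375*b - 246) - 20*b^3 + 101*b^2 - 167*b + 90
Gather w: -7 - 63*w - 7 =-63*w - 14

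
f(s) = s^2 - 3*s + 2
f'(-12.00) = -27.00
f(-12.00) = 182.00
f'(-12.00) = -27.00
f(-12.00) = 182.00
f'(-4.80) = -12.60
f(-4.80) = 39.44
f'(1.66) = 0.32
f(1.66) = -0.22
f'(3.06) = 3.12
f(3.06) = 2.18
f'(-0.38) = -3.76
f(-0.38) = 3.28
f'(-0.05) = -3.10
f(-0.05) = 2.15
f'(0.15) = -2.70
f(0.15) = 1.57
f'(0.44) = -2.12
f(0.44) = 0.87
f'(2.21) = 1.42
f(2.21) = 0.25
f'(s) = 2*s - 3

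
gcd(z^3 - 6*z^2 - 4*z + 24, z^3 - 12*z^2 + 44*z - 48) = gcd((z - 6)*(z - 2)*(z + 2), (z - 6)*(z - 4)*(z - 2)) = z^2 - 8*z + 12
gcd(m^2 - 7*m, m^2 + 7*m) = m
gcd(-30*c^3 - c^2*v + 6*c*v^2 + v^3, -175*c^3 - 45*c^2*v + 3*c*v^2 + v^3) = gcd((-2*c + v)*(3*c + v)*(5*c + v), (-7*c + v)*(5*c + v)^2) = 5*c + v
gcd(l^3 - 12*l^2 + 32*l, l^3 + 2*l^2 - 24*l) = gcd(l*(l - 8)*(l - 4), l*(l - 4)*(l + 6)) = l^2 - 4*l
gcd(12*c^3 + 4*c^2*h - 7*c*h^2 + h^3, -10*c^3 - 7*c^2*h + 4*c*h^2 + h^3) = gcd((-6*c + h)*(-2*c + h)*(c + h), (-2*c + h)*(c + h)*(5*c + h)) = 2*c^2 + c*h - h^2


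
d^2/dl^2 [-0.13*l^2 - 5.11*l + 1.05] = -0.260000000000000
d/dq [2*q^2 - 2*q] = 4*q - 2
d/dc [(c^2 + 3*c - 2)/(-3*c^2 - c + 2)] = 4*(2*c^2 - 2*c + 1)/(9*c^4 + 6*c^3 - 11*c^2 - 4*c + 4)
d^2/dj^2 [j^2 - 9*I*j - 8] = 2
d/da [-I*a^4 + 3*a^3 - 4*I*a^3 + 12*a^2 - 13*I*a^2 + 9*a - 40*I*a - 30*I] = -4*I*a^3 + a^2*(9 - 12*I) + a*(24 - 26*I) + 9 - 40*I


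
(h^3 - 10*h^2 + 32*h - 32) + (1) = h^3 - 10*h^2 + 32*h - 31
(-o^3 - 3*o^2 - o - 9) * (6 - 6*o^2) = 6*o^5 + 18*o^4 + 36*o^2 - 6*o - 54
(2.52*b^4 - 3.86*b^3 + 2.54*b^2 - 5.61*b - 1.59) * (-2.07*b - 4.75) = -5.2164*b^5 - 3.9798*b^4 + 13.0772*b^3 - 0.452299999999999*b^2 + 29.9388*b + 7.5525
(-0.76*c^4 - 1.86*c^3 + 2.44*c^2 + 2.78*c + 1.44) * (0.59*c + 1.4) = -0.4484*c^5 - 2.1614*c^4 - 1.1644*c^3 + 5.0562*c^2 + 4.7416*c + 2.016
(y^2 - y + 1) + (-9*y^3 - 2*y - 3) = -9*y^3 + y^2 - 3*y - 2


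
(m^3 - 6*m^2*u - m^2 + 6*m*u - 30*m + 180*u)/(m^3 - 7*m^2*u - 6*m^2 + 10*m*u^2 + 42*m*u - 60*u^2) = (m^2 - 6*m*u + 5*m - 30*u)/(m^2 - 7*m*u + 10*u^2)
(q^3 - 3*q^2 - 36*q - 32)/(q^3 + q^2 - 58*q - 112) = (q^2 + 5*q + 4)/(q^2 + 9*q + 14)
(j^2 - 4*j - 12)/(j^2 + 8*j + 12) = (j - 6)/(j + 6)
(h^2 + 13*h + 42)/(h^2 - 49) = (h + 6)/(h - 7)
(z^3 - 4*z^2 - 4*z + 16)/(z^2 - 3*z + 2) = (z^2 - 2*z - 8)/(z - 1)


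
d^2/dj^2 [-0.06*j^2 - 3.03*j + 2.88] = -0.120000000000000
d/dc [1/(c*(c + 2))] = 2*(-c - 1)/(c^2*(c^2 + 4*c + 4))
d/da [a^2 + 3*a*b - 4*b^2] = 2*a + 3*b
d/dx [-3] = 0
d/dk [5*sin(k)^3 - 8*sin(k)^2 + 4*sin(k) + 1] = (15*sin(k)^2 - 16*sin(k) + 4)*cos(k)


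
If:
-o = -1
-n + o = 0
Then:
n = 1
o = 1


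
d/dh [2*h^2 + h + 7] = 4*h + 1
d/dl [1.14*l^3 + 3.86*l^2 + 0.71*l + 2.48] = 3.42*l^2 + 7.72*l + 0.71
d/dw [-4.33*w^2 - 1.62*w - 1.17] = -8.66*w - 1.62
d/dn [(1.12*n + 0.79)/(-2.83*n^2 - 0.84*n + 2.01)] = (3.1696*n^2 + 4.4714*n + 2.9148)/(8.0089*n^4 + 4.7544*n^3 - 10.671*n^2 - 3.3768*n + 4.0401)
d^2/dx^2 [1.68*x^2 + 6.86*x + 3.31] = 3.36000000000000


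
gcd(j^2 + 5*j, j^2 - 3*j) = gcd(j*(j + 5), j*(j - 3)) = j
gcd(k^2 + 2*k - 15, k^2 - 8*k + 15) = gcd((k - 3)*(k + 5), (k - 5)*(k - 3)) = k - 3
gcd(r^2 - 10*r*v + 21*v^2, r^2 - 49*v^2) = r - 7*v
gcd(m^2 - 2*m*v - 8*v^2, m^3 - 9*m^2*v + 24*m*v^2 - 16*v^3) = -m + 4*v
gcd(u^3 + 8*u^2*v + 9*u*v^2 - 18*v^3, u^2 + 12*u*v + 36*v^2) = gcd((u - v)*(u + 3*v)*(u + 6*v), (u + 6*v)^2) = u + 6*v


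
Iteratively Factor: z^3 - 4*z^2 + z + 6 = (z + 1)*(z^2 - 5*z + 6) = (z - 2)*(z + 1)*(z - 3)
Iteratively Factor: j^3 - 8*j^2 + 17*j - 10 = (j - 2)*(j^2 - 6*j + 5) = (j - 5)*(j - 2)*(j - 1)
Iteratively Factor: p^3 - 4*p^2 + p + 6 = (p - 3)*(p^2 - p - 2) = (p - 3)*(p + 1)*(p - 2)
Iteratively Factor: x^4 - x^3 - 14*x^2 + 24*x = (x)*(x^3 - x^2 - 14*x + 24) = x*(x + 4)*(x^2 - 5*x + 6) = x*(x - 2)*(x + 4)*(x - 3)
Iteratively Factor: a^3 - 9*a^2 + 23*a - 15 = (a - 5)*(a^2 - 4*a + 3) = (a - 5)*(a - 3)*(a - 1)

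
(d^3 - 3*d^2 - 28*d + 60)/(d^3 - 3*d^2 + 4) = (d^2 - d - 30)/(d^2 - d - 2)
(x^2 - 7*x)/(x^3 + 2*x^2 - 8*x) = (x - 7)/(x^2 + 2*x - 8)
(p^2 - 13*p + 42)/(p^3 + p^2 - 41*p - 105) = (p - 6)/(p^2 + 8*p + 15)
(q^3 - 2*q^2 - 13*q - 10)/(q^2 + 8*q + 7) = (q^2 - 3*q - 10)/(q + 7)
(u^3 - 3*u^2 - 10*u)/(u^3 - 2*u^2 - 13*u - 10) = u/(u + 1)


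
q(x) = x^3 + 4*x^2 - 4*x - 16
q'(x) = 3*x^2 + 8*x - 4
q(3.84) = 84.25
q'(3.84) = 70.96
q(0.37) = -16.88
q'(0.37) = -0.63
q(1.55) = -8.87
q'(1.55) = 15.61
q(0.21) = -16.65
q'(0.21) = -2.19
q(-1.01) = -8.91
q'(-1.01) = -9.02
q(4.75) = 162.42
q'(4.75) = 101.69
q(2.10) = 2.50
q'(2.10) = 26.03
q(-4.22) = -3.04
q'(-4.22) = 15.67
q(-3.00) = 5.00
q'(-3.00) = -1.00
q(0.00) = -16.00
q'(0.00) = -4.00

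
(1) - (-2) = 3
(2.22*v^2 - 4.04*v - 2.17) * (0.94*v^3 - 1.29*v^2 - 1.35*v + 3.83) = 2.0868*v^5 - 6.6614*v^4 + 0.1748*v^3 + 16.7559*v^2 - 12.5437*v - 8.3111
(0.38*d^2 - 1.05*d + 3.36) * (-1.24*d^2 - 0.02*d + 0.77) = -0.4712*d^4 + 1.2944*d^3 - 3.8528*d^2 - 0.8757*d + 2.5872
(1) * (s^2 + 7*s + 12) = s^2 + 7*s + 12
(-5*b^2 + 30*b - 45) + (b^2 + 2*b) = -4*b^2 + 32*b - 45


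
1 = 1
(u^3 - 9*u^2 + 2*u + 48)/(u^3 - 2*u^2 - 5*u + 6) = (u - 8)/(u - 1)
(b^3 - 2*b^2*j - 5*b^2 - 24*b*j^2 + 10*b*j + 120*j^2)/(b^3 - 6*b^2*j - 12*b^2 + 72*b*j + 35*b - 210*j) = (b + 4*j)/(b - 7)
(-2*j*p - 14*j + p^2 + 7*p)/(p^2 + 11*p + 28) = (-2*j + p)/(p + 4)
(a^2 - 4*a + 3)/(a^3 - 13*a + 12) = 1/(a + 4)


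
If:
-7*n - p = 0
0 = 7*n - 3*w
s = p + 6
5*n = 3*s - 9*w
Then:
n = 18/47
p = -126/47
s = 156/47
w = 42/47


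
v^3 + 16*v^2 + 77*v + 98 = (v + 2)*(v + 7)^2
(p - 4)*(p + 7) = p^2 + 3*p - 28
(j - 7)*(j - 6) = j^2 - 13*j + 42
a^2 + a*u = a*(a + u)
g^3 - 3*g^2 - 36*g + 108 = (g - 6)*(g - 3)*(g + 6)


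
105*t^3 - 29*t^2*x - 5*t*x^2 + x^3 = (-7*t + x)*(-3*t + x)*(5*t + x)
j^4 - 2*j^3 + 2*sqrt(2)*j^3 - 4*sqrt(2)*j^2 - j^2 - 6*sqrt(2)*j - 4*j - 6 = (j - 3)*(j + 1)*(j + sqrt(2))^2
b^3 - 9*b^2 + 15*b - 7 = (b - 7)*(b - 1)^2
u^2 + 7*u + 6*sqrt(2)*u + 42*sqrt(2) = (u + 7)*(u + 6*sqrt(2))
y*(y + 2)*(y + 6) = y^3 + 8*y^2 + 12*y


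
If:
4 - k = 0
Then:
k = 4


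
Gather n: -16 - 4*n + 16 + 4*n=0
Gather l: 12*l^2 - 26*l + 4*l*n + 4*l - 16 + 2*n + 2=12*l^2 + l*(4*n - 22) + 2*n - 14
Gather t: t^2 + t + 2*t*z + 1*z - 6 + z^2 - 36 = t^2 + t*(2*z + 1) + z^2 + z - 42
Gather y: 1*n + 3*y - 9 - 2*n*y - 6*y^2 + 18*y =n - 6*y^2 + y*(21 - 2*n) - 9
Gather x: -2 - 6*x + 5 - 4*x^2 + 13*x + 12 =-4*x^2 + 7*x + 15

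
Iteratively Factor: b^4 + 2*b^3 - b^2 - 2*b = (b)*(b^3 + 2*b^2 - b - 2) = b*(b + 1)*(b^2 + b - 2) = b*(b + 1)*(b + 2)*(b - 1)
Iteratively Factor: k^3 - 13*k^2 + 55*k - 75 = (k - 3)*(k^2 - 10*k + 25) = (k - 5)*(k - 3)*(k - 5)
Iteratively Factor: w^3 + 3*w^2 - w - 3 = (w + 1)*(w^2 + 2*w - 3) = (w - 1)*(w + 1)*(w + 3)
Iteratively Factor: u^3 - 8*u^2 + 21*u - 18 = (u - 3)*(u^2 - 5*u + 6) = (u - 3)*(u - 2)*(u - 3)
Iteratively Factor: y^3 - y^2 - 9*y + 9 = (y + 3)*(y^2 - 4*y + 3) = (y - 1)*(y + 3)*(y - 3)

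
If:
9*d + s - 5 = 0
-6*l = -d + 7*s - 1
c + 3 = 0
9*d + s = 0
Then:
No Solution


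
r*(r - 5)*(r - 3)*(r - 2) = r^4 - 10*r^3 + 31*r^2 - 30*r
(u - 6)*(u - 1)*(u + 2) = u^3 - 5*u^2 - 8*u + 12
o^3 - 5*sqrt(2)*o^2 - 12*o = o*(o - 6*sqrt(2))*(o + sqrt(2))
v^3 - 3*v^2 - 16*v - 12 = (v - 6)*(v + 1)*(v + 2)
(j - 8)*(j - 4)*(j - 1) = j^3 - 13*j^2 + 44*j - 32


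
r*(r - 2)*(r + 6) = r^3 + 4*r^2 - 12*r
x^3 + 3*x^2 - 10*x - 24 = (x - 3)*(x + 2)*(x + 4)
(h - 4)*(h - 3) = h^2 - 7*h + 12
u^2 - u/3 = u*(u - 1/3)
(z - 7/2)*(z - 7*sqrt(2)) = z^2 - 7*sqrt(2)*z - 7*z/2 + 49*sqrt(2)/2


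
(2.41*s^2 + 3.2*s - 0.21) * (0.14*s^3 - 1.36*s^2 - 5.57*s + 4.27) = 0.3374*s^5 - 2.8296*s^4 - 17.8051*s^3 - 7.2477*s^2 + 14.8337*s - 0.8967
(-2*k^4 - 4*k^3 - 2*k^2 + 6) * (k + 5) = -2*k^5 - 14*k^4 - 22*k^3 - 10*k^2 + 6*k + 30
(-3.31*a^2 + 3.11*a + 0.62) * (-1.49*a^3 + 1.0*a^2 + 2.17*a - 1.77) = 4.9319*a^5 - 7.9439*a^4 - 4.9965*a^3 + 13.2274*a^2 - 4.1593*a - 1.0974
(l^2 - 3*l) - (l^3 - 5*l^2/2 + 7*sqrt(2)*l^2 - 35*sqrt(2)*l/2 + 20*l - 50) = -l^3 - 7*sqrt(2)*l^2 + 7*l^2/2 - 23*l + 35*sqrt(2)*l/2 + 50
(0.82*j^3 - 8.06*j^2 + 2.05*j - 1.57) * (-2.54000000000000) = -2.0828*j^3 + 20.4724*j^2 - 5.207*j + 3.9878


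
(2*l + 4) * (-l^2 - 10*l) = -2*l^3 - 24*l^2 - 40*l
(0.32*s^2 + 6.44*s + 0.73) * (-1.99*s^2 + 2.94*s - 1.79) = -0.6368*s^4 - 11.8748*s^3 + 16.9081*s^2 - 9.3814*s - 1.3067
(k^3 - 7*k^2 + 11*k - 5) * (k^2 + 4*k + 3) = k^5 - 3*k^4 - 14*k^3 + 18*k^2 + 13*k - 15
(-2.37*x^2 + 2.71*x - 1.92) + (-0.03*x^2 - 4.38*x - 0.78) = -2.4*x^2 - 1.67*x - 2.7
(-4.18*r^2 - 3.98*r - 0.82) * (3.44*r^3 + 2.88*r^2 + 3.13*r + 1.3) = -14.3792*r^5 - 25.7296*r^4 - 27.3666*r^3 - 20.253*r^2 - 7.7406*r - 1.066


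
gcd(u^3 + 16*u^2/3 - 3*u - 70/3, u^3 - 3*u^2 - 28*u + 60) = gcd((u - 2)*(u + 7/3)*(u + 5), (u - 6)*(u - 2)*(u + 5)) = u^2 + 3*u - 10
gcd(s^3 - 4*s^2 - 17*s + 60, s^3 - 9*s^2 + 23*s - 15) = s^2 - 8*s + 15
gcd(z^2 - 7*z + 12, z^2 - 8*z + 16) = z - 4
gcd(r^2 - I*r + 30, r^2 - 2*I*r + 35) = r + 5*I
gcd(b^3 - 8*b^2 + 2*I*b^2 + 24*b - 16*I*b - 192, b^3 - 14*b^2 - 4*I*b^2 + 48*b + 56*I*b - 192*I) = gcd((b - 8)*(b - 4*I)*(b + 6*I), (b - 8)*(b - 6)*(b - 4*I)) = b^2 + b*(-8 - 4*I) + 32*I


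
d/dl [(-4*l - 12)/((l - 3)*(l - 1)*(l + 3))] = 8*(l - 2)/((l - 3)^2*(l - 1)^2)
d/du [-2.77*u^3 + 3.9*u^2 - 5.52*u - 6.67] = -8.31*u^2 + 7.8*u - 5.52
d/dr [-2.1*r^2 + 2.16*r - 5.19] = 2.16 - 4.2*r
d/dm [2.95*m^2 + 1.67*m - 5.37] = 5.9*m + 1.67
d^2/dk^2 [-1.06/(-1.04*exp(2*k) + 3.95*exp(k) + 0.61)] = ((4.187 - 4.4096*exp(k))*(-1.04*exp(2*k) + 3.95*exp(k) + 0.61) - 1.06*(2.08*exp(k) - 3.95)*(4.16*exp(k) - 7.9)*exp(k))*exp(k)/(-1.04*exp(2*k) + 3.95*exp(k) + 0.61)^3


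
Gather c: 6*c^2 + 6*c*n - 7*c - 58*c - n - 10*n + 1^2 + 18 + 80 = 6*c^2 + c*(6*n - 65) - 11*n + 99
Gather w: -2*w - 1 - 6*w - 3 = -8*w - 4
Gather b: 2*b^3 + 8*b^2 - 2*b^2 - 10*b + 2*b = 2*b^3 + 6*b^2 - 8*b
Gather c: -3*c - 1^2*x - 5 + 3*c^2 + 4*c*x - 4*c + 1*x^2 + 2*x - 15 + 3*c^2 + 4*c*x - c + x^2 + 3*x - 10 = 6*c^2 + c*(8*x - 8) + 2*x^2 + 4*x - 30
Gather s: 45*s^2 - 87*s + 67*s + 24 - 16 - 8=45*s^2 - 20*s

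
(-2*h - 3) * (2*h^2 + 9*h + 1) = -4*h^3 - 24*h^2 - 29*h - 3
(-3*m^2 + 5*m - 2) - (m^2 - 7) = -4*m^2 + 5*m + 5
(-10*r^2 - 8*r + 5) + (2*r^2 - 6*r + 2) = -8*r^2 - 14*r + 7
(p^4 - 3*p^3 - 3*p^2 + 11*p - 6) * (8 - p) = -p^5 + 11*p^4 - 21*p^3 - 35*p^2 + 94*p - 48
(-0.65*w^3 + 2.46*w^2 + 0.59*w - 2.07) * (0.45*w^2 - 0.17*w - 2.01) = -0.2925*w^5 + 1.2175*w^4 + 1.1538*w^3 - 5.9764*w^2 - 0.834*w + 4.1607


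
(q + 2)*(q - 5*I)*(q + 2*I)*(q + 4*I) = q^4 + 2*q^3 + I*q^3 + 22*q^2 + 2*I*q^2 + 44*q + 40*I*q + 80*I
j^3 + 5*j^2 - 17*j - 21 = (j - 3)*(j + 1)*(j + 7)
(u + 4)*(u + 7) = u^2 + 11*u + 28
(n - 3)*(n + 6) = n^2 + 3*n - 18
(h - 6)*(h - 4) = h^2 - 10*h + 24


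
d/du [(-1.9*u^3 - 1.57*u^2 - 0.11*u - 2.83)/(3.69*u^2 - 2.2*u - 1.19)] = (-7.011*u^4 + 8.36*u^3 + 10.6429*u^2 + 24.622*u - 6.0951)/(13.6161*u^4 - 16.236*u^3 - 3.9422*u^2 + 5.236*u + 1.4161)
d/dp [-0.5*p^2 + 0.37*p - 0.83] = 0.37 - 1.0*p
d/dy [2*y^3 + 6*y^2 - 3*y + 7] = 6*y^2 + 12*y - 3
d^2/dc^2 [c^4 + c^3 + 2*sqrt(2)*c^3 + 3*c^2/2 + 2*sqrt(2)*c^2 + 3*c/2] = 12*c^2 + 6*c + 12*sqrt(2)*c + 3 + 4*sqrt(2)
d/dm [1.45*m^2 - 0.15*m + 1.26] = 2.9*m - 0.15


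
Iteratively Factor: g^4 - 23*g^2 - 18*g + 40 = (g + 4)*(g^3 - 4*g^2 - 7*g + 10) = (g - 1)*(g + 4)*(g^2 - 3*g - 10) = (g - 5)*(g - 1)*(g + 4)*(g + 2)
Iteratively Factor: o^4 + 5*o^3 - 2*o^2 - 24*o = (o + 3)*(o^3 + 2*o^2 - 8*o) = (o + 3)*(o + 4)*(o^2 - 2*o) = (o - 2)*(o + 3)*(o + 4)*(o)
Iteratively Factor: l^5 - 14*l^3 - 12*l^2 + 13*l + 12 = (l + 1)*(l^4 - l^3 - 13*l^2 + l + 12) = (l + 1)^2*(l^3 - 2*l^2 - 11*l + 12) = (l - 1)*(l + 1)^2*(l^2 - l - 12) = (l - 4)*(l - 1)*(l + 1)^2*(l + 3)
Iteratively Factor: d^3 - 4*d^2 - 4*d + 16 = (d + 2)*(d^2 - 6*d + 8) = (d - 4)*(d + 2)*(d - 2)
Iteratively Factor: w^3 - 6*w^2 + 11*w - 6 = (w - 2)*(w^2 - 4*w + 3) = (w - 2)*(w - 1)*(w - 3)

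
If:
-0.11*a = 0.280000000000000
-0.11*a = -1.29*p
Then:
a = -2.55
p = -0.22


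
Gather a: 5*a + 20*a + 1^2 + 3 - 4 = 25*a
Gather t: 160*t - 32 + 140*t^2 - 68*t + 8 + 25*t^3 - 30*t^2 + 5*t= 25*t^3 + 110*t^2 + 97*t - 24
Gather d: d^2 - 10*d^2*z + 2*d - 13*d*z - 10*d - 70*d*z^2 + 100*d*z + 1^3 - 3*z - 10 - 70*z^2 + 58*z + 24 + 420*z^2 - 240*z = d^2*(1 - 10*z) + d*(-70*z^2 + 87*z - 8) + 350*z^2 - 185*z + 15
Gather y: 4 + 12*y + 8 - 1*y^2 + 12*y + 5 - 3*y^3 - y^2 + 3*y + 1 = -3*y^3 - 2*y^2 + 27*y + 18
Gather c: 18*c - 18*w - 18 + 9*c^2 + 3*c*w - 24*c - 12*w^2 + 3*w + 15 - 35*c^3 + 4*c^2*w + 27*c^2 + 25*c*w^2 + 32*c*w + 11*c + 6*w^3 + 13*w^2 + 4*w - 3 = -35*c^3 + c^2*(4*w + 36) + c*(25*w^2 + 35*w + 5) + 6*w^3 + w^2 - 11*w - 6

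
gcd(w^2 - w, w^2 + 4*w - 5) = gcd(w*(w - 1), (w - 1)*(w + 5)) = w - 1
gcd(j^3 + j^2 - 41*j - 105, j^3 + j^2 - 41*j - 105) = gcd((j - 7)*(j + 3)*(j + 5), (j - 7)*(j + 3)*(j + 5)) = j^3 + j^2 - 41*j - 105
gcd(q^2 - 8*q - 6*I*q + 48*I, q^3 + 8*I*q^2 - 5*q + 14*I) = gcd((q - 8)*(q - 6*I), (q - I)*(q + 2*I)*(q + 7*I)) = 1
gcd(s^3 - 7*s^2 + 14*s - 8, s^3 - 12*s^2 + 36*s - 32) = s - 2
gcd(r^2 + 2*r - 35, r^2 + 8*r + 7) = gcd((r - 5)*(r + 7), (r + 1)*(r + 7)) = r + 7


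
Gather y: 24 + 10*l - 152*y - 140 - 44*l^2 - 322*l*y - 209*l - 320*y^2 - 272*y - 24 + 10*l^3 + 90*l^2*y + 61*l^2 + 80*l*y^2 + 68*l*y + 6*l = 10*l^3 + 17*l^2 - 193*l + y^2*(80*l - 320) + y*(90*l^2 - 254*l - 424) - 140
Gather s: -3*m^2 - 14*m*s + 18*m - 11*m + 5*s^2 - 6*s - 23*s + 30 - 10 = -3*m^2 + 7*m + 5*s^2 + s*(-14*m - 29) + 20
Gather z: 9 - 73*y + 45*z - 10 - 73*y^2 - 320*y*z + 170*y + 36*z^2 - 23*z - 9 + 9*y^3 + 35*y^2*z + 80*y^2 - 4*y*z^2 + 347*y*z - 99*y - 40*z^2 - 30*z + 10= 9*y^3 + 7*y^2 - 2*y + z^2*(-4*y - 4) + z*(35*y^2 + 27*y - 8)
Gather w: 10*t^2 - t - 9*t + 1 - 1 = 10*t^2 - 10*t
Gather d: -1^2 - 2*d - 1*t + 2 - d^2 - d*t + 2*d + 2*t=-d^2 - d*t + t + 1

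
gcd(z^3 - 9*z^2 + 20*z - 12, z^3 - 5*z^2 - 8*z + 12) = z^2 - 7*z + 6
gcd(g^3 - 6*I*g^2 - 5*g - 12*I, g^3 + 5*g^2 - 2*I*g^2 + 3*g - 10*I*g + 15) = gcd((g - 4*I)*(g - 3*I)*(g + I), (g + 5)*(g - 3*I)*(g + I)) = g^2 - 2*I*g + 3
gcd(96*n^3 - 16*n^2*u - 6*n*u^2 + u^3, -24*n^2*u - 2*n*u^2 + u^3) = -24*n^2 - 2*n*u + u^2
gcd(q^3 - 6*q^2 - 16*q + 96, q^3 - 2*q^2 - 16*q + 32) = q^2 - 16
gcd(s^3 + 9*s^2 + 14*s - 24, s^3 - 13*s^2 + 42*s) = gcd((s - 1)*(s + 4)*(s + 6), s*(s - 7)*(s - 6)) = 1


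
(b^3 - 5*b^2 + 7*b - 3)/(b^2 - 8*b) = (b^3 - 5*b^2 + 7*b - 3)/(b*(b - 8))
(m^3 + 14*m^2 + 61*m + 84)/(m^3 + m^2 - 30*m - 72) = (m + 7)/(m - 6)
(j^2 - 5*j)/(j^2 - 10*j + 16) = j*(j - 5)/(j^2 - 10*j + 16)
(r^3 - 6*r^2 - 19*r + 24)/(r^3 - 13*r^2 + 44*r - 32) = (r + 3)/(r - 4)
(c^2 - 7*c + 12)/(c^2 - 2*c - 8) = (c - 3)/(c + 2)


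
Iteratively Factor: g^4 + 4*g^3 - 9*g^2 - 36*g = (g + 4)*(g^3 - 9*g) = (g - 3)*(g + 4)*(g^2 + 3*g) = g*(g - 3)*(g + 4)*(g + 3)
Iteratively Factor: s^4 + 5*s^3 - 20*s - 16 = (s - 2)*(s^3 + 7*s^2 + 14*s + 8) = (s - 2)*(s + 4)*(s^2 + 3*s + 2) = (s - 2)*(s + 2)*(s + 4)*(s + 1)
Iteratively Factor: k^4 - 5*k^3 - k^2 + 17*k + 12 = (k + 1)*(k^3 - 6*k^2 + 5*k + 12) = (k - 4)*(k + 1)*(k^2 - 2*k - 3) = (k - 4)*(k - 3)*(k + 1)*(k + 1)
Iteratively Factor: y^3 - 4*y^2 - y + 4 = (y + 1)*(y^2 - 5*y + 4) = (y - 4)*(y + 1)*(y - 1)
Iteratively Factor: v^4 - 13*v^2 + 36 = (v - 3)*(v^3 + 3*v^2 - 4*v - 12) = (v - 3)*(v - 2)*(v^2 + 5*v + 6) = (v - 3)*(v - 2)*(v + 3)*(v + 2)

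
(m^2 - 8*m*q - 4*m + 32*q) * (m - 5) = m^3 - 8*m^2*q - 9*m^2 + 72*m*q + 20*m - 160*q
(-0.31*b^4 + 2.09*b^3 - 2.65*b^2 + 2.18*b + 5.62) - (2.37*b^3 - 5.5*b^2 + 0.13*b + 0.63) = -0.31*b^4 - 0.28*b^3 + 2.85*b^2 + 2.05*b + 4.99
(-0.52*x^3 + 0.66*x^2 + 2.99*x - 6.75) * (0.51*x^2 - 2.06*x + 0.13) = -0.2652*x^5 + 1.4078*x^4 + 0.0976999999999999*x^3 - 9.5161*x^2 + 14.2937*x - 0.8775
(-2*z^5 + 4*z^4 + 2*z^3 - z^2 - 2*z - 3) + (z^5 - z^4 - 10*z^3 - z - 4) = -z^5 + 3*z^4 - 8*z^3 - z^2 - 3*z - 7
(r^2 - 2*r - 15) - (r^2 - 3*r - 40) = r + 25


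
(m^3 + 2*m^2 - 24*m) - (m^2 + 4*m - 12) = m^3 + m^2 - 28*m + 12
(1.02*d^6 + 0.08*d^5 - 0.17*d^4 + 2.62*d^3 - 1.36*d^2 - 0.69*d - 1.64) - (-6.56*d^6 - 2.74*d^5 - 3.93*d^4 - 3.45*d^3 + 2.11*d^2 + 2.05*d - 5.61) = 7.58*d^6 + 2.82*d^5 + 3.76*d^4 + 6.07*d^3 - 3.47*d^2 - 2.74*d + 3.97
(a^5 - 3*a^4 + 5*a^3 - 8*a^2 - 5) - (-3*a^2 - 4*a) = a^5 - 3*a^4 + 5*a^3 - 5*a^2 + 4*a - 5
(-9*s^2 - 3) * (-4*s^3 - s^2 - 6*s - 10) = 36*s^5 + 9*s^4 + 66*s^3 + 93*s^2 + 18*s + 30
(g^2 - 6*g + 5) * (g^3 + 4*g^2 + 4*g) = g^5 - 2*g^4 - 15*g^3 - 4*g^2 + 20*g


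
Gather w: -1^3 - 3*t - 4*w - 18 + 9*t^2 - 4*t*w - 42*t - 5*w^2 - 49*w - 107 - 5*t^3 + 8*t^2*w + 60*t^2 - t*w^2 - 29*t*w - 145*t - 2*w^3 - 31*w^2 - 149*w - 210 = -5*t^3 + 69*t^2 - 190*t - 2*w^3 + w^2*(-t - 36) + w*(8*t^2 - 33*t - 202) - 336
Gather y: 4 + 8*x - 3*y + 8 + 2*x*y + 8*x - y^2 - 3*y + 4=16*x - y^2 + y*(2*x - 6) + 16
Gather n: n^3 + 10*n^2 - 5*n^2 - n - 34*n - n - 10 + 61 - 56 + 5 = n^3 + 5*n^2 - 36*n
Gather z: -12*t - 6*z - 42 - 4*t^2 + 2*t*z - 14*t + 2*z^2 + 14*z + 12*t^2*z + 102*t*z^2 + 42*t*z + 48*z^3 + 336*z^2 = -4*t^2 - 26*t + 48*z^3 + z^2*(102*t + 338) + z*(12*t^2 + 44*t + 8) - 42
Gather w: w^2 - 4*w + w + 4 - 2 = w^2 - 3*w + 2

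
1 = 1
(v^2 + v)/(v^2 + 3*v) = (v + 1)/(v + 3)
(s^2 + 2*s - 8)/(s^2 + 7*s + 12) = (s - 2)/(s + 3)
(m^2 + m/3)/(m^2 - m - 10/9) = 3*m*(3*m + 1)/(9*m^2 - 9*m - 10)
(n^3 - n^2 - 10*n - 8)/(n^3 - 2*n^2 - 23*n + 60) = (n^2 + 3*n + 2)/(n^2 + 2*n - 15)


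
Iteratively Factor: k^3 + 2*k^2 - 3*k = (k + 3)*(k^2 - k) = (k - 1)*(k + 3)*(k)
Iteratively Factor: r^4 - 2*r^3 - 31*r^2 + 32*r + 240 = (r - 5)*(r^3 + 3*r^2 - 16*r - 48) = (r - 5)*(r + 4)*(r^2 - r - 12) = (r - 5)*(r + 3)*(r + 4)*(r - 4)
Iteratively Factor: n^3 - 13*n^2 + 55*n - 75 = (n - 5)*(n^2 - 8*n + 15) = (n - 5)^2*(n - 3)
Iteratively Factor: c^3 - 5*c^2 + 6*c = (c - 2)*(c^2 - 3*c) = c*(c - 2)*(c - 3)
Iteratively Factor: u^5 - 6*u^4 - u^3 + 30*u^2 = (u + 2)*(u^4 - 8*u^3 + 15*u^2) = u*(u + 2)*(u^3 - 8*u^2 + 15*u) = u*(u - 3)*(u + 2)*(u^2 - 5*u) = u*(u - 5)*(u - 3)*(u + 2)*(u)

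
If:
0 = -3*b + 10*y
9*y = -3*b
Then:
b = 0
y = 0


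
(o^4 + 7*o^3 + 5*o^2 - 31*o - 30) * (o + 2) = o^5 + 9*o^4 + 19*o^3 - 21*o^2 - 92*o - 60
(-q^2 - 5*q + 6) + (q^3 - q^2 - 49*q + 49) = q^3 - 2*q^2 - 54*q + 55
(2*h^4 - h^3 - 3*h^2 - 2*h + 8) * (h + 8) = 2*h^5 + 15*h^4 - 11*h^3 - 26*h^2 - 8*h + 64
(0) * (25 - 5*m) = 0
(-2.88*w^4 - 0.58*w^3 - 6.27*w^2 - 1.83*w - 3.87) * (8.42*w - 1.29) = -24.2496*w^5 - 1.1684*w^4 - 52.0452*w^3 - 7.3203*w^2 - 30.2247*w + 4.9923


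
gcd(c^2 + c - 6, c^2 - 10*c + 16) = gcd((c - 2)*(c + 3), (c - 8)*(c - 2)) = c - 2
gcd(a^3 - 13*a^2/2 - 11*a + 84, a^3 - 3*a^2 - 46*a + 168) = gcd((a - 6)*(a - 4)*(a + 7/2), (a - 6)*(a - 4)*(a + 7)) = a^2 - 10*a + 24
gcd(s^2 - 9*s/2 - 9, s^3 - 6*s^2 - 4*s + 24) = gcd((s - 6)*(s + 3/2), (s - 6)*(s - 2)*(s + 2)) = s - 6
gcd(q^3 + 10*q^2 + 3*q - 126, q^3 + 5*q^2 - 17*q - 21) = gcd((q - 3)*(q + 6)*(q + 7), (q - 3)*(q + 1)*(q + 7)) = q^2 + 4*q - 21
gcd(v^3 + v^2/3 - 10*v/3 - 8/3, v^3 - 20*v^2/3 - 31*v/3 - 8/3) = v + 1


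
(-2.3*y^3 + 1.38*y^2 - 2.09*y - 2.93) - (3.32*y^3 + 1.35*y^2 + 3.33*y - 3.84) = -5.62*y^3 + 0.0299999999999998*y^2 - 5.42*y + 0.91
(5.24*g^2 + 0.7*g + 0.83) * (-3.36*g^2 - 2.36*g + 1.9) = -17.6064*g^4 - 14.7184*g^3 + 5.5152*g^2 - 0.6288*g + 1.577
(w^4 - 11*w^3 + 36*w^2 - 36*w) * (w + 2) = w^5 - 9*w^4 + 14*w^3 + 36*w^2 - 72*w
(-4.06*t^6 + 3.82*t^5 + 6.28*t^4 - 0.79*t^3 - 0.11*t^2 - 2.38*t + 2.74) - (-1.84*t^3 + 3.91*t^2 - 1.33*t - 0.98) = -4.06*t^6 + 3.82*t^5 + 6.28*t^4 + 1.05*t^3 - 4.02*t^2 - 1.05*t + 3.72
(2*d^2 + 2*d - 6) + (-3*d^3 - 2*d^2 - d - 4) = -3*d^3 + d - 10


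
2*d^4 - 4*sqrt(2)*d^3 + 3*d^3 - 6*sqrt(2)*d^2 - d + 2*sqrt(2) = (d - 1/2)*(d - 2*sqrt(2))*(sqrt(2)*d + sqrt(2))^2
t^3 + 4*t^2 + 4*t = t*(t + 2)^2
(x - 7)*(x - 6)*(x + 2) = x^3 - 11*x^2 + 16*x + 84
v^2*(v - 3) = v^3 - 3*v^2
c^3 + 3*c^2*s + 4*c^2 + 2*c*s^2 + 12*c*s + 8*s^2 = (c + 4)*(c + s)*(c + 2*s)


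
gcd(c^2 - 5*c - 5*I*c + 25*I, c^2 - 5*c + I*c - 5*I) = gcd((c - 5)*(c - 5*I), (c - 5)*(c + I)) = c - 5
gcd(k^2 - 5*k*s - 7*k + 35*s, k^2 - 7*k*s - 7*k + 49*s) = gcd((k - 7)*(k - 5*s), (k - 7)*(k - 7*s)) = k - 7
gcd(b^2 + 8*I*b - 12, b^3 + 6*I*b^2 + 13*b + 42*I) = b + 2*I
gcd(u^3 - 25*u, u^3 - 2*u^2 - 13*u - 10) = u - 5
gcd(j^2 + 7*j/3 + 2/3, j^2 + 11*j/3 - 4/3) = 1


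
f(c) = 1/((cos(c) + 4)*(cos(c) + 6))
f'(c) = sin(c)/((cos(c) + 4)*(cos(c) + 6)^2) + sin(c)/((cos(c) + 4)^2*(cos(c) + 6))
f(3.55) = 0.06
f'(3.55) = -0.01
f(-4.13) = 0.05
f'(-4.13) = 0.02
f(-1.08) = 0.03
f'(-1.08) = -0.01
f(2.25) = 0.06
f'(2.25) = 0.02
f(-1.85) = 0.05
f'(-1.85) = -0.02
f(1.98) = 0.05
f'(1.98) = 0.02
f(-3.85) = 0.06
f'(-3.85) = 0.02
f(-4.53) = 0.05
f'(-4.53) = 0.02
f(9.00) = 0.06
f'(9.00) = 0.01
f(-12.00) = 0.03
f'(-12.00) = 0.01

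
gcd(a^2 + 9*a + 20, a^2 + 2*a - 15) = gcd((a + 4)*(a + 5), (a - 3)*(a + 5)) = a + 5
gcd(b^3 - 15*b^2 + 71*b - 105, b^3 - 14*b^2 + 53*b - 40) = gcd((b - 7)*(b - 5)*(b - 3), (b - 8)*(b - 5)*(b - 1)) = b - 5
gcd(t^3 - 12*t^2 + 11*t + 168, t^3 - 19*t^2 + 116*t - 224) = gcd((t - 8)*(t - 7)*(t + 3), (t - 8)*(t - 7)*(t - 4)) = t^2 - 15*t + 56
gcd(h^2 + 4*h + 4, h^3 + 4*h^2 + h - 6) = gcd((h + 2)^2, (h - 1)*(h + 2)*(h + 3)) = h + 2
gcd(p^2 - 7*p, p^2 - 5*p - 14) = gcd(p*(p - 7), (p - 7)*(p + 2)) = p - 7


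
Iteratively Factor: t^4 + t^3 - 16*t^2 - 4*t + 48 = (t - 2)*(t^3 + 3*t^2 - 10*t - 24) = (t - 3)*(t - 2)*(t^2 + 6*t + 8) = (t - 3)*(t - 2)*(t + 4)*(t + 2)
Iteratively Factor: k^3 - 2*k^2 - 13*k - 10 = (k - 5)*(k^2 + 3*k + 2) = (k - 5)*(k + 2)*(k + 1)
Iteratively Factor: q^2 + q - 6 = (q + 3)*(q - 2)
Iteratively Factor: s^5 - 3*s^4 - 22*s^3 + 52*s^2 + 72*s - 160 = (s + 2)*(s^4 - 5*s^3 - 12*s^2 + 76*s - 80) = (s - 2)*(s + 2)*(s^3 - 3*s^2 - 18*s + 40) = (s - 2)^2*(s + 2)*(s^2 - s - 20) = (s - 5)*(s - 2)^2*(s + 2)*(s + 4)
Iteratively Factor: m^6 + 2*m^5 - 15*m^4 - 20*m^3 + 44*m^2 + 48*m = (m - 2)*(m^5 + 4*m^4 - 7*m^3 - 34*m^2 - 24*m) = (m - 3)*(m - 2)*(m^4 + 7*m^3 + 14*m^2 + 8*m) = (m - 3)*(m - 2)*(m + 2)*(m^3 + 5*m^2 + 4*m) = m*(m - 3)*(m - 2)*(m + 2)*(m^2 + 5*m + 4) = m*(m - 3)*(m - 2)*(m + 1)*(m + 2)*(m + 4)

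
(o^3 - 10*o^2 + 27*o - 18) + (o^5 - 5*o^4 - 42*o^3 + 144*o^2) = o^5 - 5*o^4 - 41*o^3 + 134*o^2 + 27*o - 18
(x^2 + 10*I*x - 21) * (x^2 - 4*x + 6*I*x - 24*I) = x^4 - 4*x^3 + 16*I*x^3 - 81*x^2 - 64*I*x^2 + 324*x - 126*I*x + 504*I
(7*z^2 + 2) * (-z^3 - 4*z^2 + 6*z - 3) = -7*z^5 - 28*z^4 + 40*z^3 - 29*z^2 + 12*z - 6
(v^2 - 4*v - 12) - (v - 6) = v^2 - 5*v - 6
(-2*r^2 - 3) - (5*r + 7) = -2*r^2 - 5*r - 10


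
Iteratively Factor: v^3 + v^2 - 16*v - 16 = (v - 4)*(v^2 + 5*v + 4) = (v - 4)*(v + 1)*(v + 4)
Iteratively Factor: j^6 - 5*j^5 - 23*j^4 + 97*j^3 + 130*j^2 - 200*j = (j + 4)*(j^5 - 9*j^4 + 13*j^3 + 45*j^2 - 50*j) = (j - 1)*(j + 4)*(j^4 - 8*j^3 + 5*j^2 + 50*j) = (j - 1)*(j + 2)*(j + 4)*(j^3 - 10*j^2 + 25*j) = (j - 5)*(j - 1)*(j + 2)*(j + 4)*(j^2 - 5*j) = (j - 5)^2*(j - 1)*(j + 2)*(j + 4)*(j)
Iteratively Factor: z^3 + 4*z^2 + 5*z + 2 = (z + 1)*(z^2 + 3*z + 2) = (z + 1)^2*(z + 2)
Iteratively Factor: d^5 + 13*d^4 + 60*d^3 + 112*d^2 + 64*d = (d + 4)*(d^4 + 9*d^3 + 24*d^2 + 16*d) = (d + 4)^2*(d^3 + 5*d^2 + 4*d) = d*(d + 4)^2*(d^2 + 5*d + 4) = d*(d + 1)*(d + 4)^2*(d + 4)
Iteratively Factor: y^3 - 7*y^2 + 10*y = (y - 5)*(y^2 - 2*y) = (y - 5)*(y - 2)*(y)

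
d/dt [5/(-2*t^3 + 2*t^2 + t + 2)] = 5*(6*t^2 - 4*t - 1)/(-2*t^3 + 2*t^2 + t + 2)^2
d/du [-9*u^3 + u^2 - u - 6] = -27*u^2 + 2*u - 1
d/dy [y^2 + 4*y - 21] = 2*y + 4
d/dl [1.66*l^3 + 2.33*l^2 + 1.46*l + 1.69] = 4.98*l^2 + 4.66*l + 1.46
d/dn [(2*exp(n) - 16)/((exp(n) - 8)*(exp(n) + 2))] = -2*exp(n)/(exp(2*n) + 4*exp(n) + 4)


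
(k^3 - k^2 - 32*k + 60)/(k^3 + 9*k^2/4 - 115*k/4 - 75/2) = 4*(k - 2)/(4*k + 5)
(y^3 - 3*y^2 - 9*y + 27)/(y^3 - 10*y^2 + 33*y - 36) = (y + 3)/(y - 4)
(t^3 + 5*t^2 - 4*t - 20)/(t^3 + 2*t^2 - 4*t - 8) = (t + 5)/(t + 2)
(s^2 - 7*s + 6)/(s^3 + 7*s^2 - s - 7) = (s - 6)/(s^2 + 8*s + 7)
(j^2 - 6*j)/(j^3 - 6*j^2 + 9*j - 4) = j*(j - 6)/(j^3 - 6*j^2 + 9*j - 4)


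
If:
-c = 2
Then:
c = -2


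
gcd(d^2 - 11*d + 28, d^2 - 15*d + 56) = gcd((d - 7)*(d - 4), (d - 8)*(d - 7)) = d - 7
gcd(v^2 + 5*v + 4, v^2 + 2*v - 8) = v + 4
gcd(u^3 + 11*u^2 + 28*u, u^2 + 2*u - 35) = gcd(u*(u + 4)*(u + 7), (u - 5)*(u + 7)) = u + 7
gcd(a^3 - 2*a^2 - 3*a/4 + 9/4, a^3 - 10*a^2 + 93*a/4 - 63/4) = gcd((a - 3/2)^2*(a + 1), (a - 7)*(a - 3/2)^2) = a^2 - 3*a + 9/4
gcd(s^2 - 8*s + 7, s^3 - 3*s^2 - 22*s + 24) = s - 1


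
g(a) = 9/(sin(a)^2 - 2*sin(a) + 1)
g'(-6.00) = 46.19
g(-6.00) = 17.33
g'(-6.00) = 46.19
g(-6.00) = 17.33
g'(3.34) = -10.29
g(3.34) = 6.28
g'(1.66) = -25511540.89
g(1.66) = 569308.35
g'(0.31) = 51.08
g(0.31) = 18.64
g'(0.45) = 89.85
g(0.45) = 28.19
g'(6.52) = 39.02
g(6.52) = 15.36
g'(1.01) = 2664.19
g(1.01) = 383.62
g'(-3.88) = -381.10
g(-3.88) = 84.23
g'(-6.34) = 15.23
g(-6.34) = 8.06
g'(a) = 9*(-2*sin(a)*cos(a) + 2*cos(a))/(sin(a)^2 - 2*sin(a) + 1)^2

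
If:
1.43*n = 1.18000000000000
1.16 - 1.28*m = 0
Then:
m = 0.91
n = 0.83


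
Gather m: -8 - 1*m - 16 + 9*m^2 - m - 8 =9*m^2 - 2*m - 32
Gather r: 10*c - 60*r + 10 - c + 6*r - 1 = 9*c - 54*r + 9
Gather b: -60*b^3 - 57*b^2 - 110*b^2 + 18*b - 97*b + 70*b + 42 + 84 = -60*b^3 - 167*b^2 - 9*b + 126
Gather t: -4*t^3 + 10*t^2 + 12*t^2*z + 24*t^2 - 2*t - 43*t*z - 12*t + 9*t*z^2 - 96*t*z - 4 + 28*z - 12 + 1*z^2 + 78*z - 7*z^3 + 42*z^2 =-4*t^3 + t^2*(12*z + 34) + t*(9*z^2 - 139*z - 14) - 7*z^3 + 43*z^2 + 106*z - 16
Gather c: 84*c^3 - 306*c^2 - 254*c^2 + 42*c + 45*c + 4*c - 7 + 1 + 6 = 84*c^3 - 560*c^2 + 91*c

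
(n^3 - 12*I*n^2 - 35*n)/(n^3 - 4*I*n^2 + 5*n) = (n - 7*I)/(n + I)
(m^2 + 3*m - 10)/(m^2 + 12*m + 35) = (m - 2)/(m + 7)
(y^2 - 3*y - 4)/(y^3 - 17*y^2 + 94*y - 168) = (y + 1)/(y^2 - 13*y + 42)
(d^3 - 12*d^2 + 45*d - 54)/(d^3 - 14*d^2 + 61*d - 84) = (d^2 - 9*d + 18)/(d^2 - 11*d + 28)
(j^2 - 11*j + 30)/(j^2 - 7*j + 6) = (j - 5)/(j - 1)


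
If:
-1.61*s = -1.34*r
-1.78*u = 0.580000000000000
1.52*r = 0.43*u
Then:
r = -0.09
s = -0.08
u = -0.33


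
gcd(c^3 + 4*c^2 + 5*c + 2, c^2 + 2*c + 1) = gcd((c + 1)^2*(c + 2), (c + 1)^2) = c^2 + 2*c + 1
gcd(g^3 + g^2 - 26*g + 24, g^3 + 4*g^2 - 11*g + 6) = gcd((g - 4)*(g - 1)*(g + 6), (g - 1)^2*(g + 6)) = g^2 + 5*g - 6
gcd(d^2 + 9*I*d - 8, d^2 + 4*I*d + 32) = d + 8*I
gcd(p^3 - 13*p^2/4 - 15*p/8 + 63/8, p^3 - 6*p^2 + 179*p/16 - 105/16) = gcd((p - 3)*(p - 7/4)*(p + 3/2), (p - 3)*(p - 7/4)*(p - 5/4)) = p^2 - 19*p/4 + 21/4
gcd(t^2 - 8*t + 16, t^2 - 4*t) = t - 4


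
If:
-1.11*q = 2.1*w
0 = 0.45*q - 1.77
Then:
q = 3.93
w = -2.08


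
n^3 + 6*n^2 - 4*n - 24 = (n - 2)*(n + 2)*(n + 6)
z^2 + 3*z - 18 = (z - 3)*(z + 6)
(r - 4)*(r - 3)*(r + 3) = r^3 - 4*r^2 - 9*r + 36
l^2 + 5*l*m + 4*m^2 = (l + m)*(l + 4*m)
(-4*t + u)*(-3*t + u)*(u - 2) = 12*t^2*u - 24*t^2 - 7*t*u^2 + 14*t*u + u^3 - 2*u^2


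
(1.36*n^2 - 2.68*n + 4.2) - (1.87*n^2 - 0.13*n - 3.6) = -0.51*n^2 - 2.55*n + 7.8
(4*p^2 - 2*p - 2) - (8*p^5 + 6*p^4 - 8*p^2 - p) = -8*p^5 - 6*p^4 + 12*p^2 - p - 2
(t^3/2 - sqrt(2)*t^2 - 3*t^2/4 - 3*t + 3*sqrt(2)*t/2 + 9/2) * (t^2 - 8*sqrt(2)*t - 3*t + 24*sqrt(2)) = t^5/2 - 5*sqrt(2)*t^4 - 9*t^4/4 + 61*t^3/4 + 45*sqrt(2)*t^3/2 - 117*t^2/2 + 3*sqrt(2)*t^2/2 - 108*sqrt(2)*t + 117*t/2 + 108*sqrt(2)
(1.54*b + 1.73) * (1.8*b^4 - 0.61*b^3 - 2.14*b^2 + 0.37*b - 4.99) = 2.772*b^5 + 2.1746*b^4 - 4.3509*b^3 - 3.1324*b^2 - 7.0445*b - 8.6327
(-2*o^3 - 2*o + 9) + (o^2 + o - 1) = -2*o^3 + o^2 - o + 8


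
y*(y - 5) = y^2 - 5*y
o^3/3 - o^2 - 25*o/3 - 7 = (o/3 + 1/3)*(o - 7)*(o + 3)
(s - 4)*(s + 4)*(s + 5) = s^3 + 5*s^2 - 16*s - 80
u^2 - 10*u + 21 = (u - 7)*(u - 3)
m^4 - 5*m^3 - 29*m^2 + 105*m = m*(m - 7)*(m - 3)*(m + 5)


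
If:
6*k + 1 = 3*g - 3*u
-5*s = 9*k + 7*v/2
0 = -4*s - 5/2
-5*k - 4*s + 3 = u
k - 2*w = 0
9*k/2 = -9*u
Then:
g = 13/6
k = 11/9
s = -5/8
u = -11/18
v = -9/4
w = 11/18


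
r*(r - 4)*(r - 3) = r^3 - 7*r^2 + 12*r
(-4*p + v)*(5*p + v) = -20*p^2 + p*v + v^2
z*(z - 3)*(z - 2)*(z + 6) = z^4 + z^3 - 24*z^2 + 36*z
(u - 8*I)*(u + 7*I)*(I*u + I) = I*u^3 + u^2 + I*u^2 + u + 56*I*u + 56*I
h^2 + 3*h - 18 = (h - 3)*(h + 6)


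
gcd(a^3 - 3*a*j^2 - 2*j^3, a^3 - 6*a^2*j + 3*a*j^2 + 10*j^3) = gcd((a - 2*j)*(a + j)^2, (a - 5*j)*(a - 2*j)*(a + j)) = a^2 - a*j - 2*j^2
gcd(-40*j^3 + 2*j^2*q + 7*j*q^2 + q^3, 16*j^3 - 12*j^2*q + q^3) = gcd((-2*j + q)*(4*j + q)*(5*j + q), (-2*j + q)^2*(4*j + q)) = -8*j^2 + 2*j*q + q^2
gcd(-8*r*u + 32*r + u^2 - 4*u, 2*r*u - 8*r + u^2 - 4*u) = u - 4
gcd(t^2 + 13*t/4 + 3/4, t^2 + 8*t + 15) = t + 3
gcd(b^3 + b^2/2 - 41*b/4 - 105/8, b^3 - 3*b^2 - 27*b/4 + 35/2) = b^2 - b - 35/4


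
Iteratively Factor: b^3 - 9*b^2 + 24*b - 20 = (b - 5)*(b^2 - 4*b + 4) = (b - 5)*(b - 2)*(b - 2)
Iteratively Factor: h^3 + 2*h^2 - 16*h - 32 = (h + 4)*(h^2 - 2*h - 8) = (h - 4)*(h + 4)*(h + 2)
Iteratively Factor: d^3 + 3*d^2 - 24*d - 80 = (d + 4)*(d^2 - d - 20) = (d + 4)^2*(d - 5)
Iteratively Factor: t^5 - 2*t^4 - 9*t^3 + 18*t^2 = (t - 3)*(t^4 + t^3 - 6*t^2) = (t - 3)*(t - 2)*(t^3 + 3*t^2) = t*(t - 3)*(t - 2)*(t^2 + 3*t) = t^2*(t - 3)*(t - 2)*(t + 3)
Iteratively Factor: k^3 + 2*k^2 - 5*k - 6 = (k + 1)*(k^2 + k - 6) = (k + 1)*(k + 3)*(k - 2)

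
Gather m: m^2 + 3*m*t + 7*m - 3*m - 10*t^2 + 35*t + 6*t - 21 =m^2 + m*(3*t + 4) - 10*t^2 + 41*t - 21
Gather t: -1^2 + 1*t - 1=t - 2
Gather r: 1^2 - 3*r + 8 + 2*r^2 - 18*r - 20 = 2*r^2 - 21*r - 11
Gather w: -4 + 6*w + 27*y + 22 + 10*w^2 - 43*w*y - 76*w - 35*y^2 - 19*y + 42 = 10*w^2 + w*(-43*y - 70) - 35*y^2 + 8*y + 60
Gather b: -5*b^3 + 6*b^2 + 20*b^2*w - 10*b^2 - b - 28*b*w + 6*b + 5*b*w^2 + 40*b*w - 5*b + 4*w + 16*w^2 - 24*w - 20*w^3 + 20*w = -5*b^3 + b^2*(20*w - 4) + b*(5*w^2 + 12*w) - 20*w^3 + 16*w^2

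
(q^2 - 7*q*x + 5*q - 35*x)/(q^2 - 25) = (q - 7*x)/(q - 5)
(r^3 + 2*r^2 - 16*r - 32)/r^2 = r + 2 - 16/r - 32/r^2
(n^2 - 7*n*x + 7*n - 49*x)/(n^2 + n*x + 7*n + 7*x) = (n - 7*x)/(n + x)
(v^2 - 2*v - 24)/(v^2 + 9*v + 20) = (v - 6)/(v + 5)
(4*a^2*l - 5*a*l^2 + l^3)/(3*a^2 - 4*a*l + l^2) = l*(4*a - l)/(3*a - l)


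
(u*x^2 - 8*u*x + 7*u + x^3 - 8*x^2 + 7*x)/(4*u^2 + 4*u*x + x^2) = (u*x^2 - 8*u*x + 7*u + x^3 - 8*x^2 + 7*x)/(4*u^2 + 4*u*x + x^2)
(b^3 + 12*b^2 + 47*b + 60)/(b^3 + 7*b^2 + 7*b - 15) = (b + 4)/(b - 1)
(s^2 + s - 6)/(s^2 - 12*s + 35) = (s^2 + s - 6)/(s^2 - 12*s + 35)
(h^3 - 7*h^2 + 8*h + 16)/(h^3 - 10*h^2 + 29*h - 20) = (h^2 - 3*h - 4)/(h^2 - 6*h + 5)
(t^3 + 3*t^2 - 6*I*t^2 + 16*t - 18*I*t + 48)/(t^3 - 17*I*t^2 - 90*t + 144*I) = (t^2 + t*(3 + 2*I) + 6*I)/(t^2 - 9*I*t - 18)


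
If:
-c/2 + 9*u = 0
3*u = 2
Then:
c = 12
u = 2/3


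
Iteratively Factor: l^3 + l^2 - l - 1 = (l + 1)*(l^2 - 1) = (l - 1)*(l + 1)*(l + 1)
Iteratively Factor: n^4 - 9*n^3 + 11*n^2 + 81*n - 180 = (n - 3)*(n^3 - 6*n^2 - 7*n + 60) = (n - 5)*(n - 3)*(n^2 - n - 12) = (n - 5)*(n - 3)*(n + 3)*(n - 4)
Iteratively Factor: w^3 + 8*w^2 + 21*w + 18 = (w + 3)*(w^2 + 5*w + 6) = (w + 3)^2*(w + 2)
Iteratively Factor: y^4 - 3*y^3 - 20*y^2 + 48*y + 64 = (y + 4)*(y^3 - 7*y^2 + 8*y + 16) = (y + 1)*(y + 4)*(y^2 - 8*y + 16) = (y - 4)*(y + 1)*(y + 4)*(y - 4)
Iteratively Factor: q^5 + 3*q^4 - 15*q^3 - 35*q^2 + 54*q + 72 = (q - 2)*(q^4 + 5*q^3 - 5*q^2 - 45*q - 36) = (q - 2)*(q + 4)*(q^3 + q^2 - 9*q - 9) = (q - 3)*(q - 2)*(q + 4)*(q^2 + 4*q + 3) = (q - 3)*(q - 2)*(q + 3)*(q + 4)*(q + 1)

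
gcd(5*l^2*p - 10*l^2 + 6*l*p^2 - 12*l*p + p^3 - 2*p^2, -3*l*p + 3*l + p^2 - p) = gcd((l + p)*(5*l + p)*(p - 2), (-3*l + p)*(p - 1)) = 1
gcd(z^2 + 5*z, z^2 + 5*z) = z^2 + 5*z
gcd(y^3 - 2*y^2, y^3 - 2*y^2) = y^3 - 2*y^2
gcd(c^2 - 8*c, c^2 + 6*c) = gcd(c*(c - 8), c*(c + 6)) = c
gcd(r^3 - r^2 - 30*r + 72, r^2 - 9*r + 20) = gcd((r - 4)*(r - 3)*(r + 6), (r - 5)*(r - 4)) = r - 4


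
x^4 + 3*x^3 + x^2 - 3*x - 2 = (x - 1)*(x + 1)^2*(x + 2)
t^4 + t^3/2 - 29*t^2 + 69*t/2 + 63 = (t - 7/2)*(t - 3)*(t + 1)*(t + 6)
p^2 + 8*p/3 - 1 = (p - 1/3)*(p + 3)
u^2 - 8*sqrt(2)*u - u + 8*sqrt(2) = (u - 1)*(u - 8*sqrt(2))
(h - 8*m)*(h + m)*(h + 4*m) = h^3 - 3*h^2*m - 36*h*m^2 - 32*m^3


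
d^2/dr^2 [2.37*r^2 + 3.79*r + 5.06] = 4.74000000000000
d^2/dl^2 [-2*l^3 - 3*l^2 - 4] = -12*l - 6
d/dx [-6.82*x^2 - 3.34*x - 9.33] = -13.64*x - 3.34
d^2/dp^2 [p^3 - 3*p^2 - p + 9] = 6*p - 6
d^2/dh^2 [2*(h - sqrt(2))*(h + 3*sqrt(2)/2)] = 4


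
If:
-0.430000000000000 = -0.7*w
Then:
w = 0.61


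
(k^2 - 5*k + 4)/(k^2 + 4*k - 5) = (k - 4)/(k + 5)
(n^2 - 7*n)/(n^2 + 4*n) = (n - 7)/(n + 4)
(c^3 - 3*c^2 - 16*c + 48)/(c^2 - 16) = c - 3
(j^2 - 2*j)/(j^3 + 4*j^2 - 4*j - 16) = j/(j^2 + 6*j + 8)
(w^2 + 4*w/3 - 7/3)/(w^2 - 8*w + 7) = (w + 7/3)/(w - 7)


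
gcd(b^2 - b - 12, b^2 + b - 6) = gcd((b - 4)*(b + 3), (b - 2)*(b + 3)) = b + 3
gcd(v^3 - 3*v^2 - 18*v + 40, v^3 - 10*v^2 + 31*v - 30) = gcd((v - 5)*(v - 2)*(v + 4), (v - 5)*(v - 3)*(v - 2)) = v^2 - 7*v + 10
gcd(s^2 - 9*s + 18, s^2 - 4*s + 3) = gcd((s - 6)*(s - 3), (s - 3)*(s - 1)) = s - 3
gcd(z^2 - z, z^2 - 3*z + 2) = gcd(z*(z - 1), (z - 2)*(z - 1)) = z - 1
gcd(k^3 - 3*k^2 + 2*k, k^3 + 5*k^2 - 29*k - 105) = 1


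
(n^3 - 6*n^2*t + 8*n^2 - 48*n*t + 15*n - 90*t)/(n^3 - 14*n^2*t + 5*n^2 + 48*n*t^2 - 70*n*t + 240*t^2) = (-n - 3)/(-n + 8*t)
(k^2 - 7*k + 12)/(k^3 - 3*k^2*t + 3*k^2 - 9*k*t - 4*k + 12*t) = (k^2 - 7*k + 12)/(k^3 - 3*k^2*t + 3*k^2 - 9*k*t - 4*k + 12*t)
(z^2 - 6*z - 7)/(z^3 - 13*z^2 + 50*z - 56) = (z + 1)/(z^2 - 6*z + 8)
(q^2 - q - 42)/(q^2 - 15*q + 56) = (q + 6)/(q - 8)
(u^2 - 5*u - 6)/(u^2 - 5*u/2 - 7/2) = 2*(u - 6)/(2*u - 7)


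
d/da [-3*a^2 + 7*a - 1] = 7 - 6*a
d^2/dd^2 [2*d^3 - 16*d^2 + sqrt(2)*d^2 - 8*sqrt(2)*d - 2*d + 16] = 12*d - 32 + 2*sqrt(2)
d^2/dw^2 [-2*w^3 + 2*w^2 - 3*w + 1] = 4 - 12*w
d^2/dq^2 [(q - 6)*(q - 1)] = 2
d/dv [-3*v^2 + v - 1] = 1 - 6*v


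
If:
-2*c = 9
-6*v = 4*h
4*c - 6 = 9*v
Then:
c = -9/2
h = 4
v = -8/3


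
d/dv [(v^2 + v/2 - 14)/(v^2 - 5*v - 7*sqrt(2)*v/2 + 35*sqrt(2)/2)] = ((4*v + 1)*(2*v^2 - 10*v - 7*sqrt(2)*v + 35*sqrt(2)) + (-4*v + 7*sqrt(2) + 10)*(2*v^2 + v - 28))/(2*v^2 - 10*v - 7*sqrt(2)*v + 35*sqrt(2))^2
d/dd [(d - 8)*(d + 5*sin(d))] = d + (d - 8)*(5*cos(d) + 1) + 5*sin(d)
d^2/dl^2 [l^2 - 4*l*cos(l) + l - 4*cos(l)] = 4*l*cos(l) + 8*sin(l) + 4*cos(l) + 2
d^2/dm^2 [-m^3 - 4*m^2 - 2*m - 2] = -6*m - 8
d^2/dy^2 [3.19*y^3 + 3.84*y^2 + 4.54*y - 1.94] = 19.14*y + 7.68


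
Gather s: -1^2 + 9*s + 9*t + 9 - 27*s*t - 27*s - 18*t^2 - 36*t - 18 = s*(-27*t - 18) - 18*t^2 - 27*t - 10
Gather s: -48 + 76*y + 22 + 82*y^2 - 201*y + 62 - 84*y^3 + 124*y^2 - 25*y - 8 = -84*y^3 + 206*y^2 - 150*y + 28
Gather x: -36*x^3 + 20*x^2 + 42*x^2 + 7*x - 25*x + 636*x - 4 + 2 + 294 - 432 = -36*x^3 + 62*x^2 + 618*x - 140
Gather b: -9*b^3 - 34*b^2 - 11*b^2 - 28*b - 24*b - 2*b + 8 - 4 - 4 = -9*b^3 - 45*b^2 - 54*b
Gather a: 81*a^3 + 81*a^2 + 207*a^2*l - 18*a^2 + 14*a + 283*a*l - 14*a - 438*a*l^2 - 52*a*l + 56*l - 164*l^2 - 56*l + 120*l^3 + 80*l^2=81*a^3 + a^2*(207*l + 63) + a*(-438*l^2 + 231*l) + 120*l^3 - 84*l^2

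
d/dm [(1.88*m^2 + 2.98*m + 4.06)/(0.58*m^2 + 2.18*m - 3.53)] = (2.37*m^2 - 17.9824*m - 19.3702)/(0.3364*m^4 + 2.5288*m^3 + 0.657600000000001*m^2 - 15.3908*m + 12.4609)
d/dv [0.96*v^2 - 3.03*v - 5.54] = 1.92*v - 3.03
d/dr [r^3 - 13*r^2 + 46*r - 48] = 3*r^2 - 26*r + 46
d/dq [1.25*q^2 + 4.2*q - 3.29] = 2.5*q + 4.2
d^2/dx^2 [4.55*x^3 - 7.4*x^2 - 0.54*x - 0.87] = 27.3*x - 14.8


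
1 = 1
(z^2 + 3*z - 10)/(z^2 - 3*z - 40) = (z - 2)/(z - 8)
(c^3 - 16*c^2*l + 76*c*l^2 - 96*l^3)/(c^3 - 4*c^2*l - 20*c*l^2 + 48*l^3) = (c - 8*l)/(c + 4*l)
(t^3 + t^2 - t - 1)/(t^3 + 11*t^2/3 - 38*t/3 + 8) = 3*(t^2 + 2*t + 1)/(3*t^2 + 14*t - 24)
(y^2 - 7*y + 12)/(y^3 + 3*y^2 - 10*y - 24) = (y - 4)/(y^2 + 6*y + 8)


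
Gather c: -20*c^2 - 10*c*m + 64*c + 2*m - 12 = -20*c^2 + c*(64 - 10*m) + 2*m - 12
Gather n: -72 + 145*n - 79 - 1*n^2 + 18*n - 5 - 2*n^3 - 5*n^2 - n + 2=-2*n^3 - 6*n^2 + 162*n - 154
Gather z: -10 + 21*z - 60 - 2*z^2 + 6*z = -2*z^2 + 27*z - 70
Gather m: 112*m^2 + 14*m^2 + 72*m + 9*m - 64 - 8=126*m^2 + 81*m - 72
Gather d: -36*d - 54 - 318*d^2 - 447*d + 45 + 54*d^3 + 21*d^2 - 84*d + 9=54*d^3 - 297*d^2 - 567*d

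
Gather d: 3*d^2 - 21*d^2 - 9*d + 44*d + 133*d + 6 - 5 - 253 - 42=-18*d^2 + 168*d - 294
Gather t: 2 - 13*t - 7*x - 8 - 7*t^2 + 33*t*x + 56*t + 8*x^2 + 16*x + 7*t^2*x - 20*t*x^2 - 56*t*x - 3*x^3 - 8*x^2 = t^2*(7*x - 7) + t*(-20*x^2 - 23*x + 43) - 3*x^3 + 9*x - 6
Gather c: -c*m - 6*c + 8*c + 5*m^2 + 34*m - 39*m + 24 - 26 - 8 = c*(2 - m) + 5*m^2 - 5*m - 10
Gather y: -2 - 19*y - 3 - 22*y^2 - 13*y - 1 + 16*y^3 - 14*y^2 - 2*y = 16*y^3 - 36*y^2 - 34*y - 6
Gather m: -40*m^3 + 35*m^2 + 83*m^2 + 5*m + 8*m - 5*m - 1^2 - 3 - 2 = -40*m^3 + 118*m^2 + 8*m - 6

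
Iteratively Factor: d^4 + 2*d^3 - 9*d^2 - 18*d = (d)*(d^3 + 2*d^2 - 9*d - 18) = d*(d - 3)*(d^2 + 5*d + 6) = d*(d - 3)*(d + 2)*(d + 3)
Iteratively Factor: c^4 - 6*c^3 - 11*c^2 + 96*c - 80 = (c + 4)*(c^3 - 10*c^2 + 29*c - 20) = (c - 4)*(c + 4)*(c^2 - 6*c + 5) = (c - 4)*(c - 1)*(c + 4)*(c - 5)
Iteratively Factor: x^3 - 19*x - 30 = (x - 5)*(x^2 + 5*x + 6) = (x - 5)*(x + 2)*(x + 3)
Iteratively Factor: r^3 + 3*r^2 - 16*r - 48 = (r + 3)*(r^2 - 16) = (r - 4)*(r + 3)*(r + 4)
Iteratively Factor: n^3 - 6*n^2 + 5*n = (n)*(n^2 - 6*n + 5) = n*(n - 5)*(n - 1)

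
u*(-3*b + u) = -3*b*u + u^2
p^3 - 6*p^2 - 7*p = p*(p - 7)*(p + 1)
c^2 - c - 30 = (c - 6)*(c + 5)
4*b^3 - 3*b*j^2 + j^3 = (-2*b + j)^2*(b + j)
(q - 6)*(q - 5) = q^2 - 11*q + 30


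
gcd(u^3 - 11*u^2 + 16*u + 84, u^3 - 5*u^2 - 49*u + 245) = u - 7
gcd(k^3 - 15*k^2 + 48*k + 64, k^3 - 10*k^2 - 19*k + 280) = k - 8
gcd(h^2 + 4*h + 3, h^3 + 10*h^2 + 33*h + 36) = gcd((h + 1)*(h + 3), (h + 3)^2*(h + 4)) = h + 3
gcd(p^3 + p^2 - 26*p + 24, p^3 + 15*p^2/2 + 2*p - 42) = p + 6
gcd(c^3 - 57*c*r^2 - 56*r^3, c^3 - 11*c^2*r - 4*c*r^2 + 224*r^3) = -c + 8*r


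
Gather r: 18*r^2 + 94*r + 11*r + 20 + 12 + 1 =18*r^2 + 105*r + 33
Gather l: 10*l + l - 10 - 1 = 11*l - 11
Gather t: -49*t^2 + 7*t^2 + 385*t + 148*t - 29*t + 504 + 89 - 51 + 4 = -42*t^2 + 504*t + 546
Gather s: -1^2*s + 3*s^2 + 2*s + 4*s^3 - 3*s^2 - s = 4*s^3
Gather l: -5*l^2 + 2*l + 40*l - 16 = -5*l^2 + 42*l - 16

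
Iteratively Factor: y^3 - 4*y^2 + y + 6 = (y - 2)*(y^2 - 2*y - 3) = (y - 3)*(y - 2)*(y + 1)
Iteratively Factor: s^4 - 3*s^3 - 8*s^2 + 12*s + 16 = (s - 2)*(s^3 - s^2 - 10*s - 8) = (s - 2)*(s + 2)*(s^2 - 3*s - 4) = (s - 2)*(s + 1)*(s + 2)*(s - 4)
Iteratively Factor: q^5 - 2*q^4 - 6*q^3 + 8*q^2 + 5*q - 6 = (q + 2)*(q^4 - 4*q^3 + 2*q^2 + 4*q - 3) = (q - 1)*(q + 2)*(q^3 - 3*q^2 - q + 3) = (q - 3)*(q - 1)*(q + 2)*(q^2 - 1) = (q - 3)*(q - 1)*(q + 1)*(q + 2)*(q - 1)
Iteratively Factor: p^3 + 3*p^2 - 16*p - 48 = (p + 3)*(p^2 - 16) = (p + 3)*(p + 4)*(p - 4)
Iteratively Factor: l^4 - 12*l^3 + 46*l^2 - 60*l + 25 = (l - 1)*(l^3 - 11*l^2 + 35*l - 25) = (l - 5)*(l - 1)*(l^2 - 6*l + 5) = (l - 5)^2*(l - 1)*(l - 1)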